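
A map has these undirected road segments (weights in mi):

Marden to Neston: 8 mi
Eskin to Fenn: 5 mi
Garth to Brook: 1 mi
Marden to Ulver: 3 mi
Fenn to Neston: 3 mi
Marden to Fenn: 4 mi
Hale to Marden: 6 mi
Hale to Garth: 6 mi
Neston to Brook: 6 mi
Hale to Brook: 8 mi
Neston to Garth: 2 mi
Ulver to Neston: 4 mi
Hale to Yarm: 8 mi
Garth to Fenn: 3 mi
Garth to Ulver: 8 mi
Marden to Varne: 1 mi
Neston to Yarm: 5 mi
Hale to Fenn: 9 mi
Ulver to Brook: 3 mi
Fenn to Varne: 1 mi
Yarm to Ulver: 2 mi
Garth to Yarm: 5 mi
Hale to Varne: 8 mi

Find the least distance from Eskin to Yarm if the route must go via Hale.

Best Eskin to Hale: Eskin → Fenn → Varne → Marden → Hale costing 13
Shortest Hale→Yarm: Hale → Yarm = 8
Total via Hale: 13 + 8 = 21 mi.

21 mi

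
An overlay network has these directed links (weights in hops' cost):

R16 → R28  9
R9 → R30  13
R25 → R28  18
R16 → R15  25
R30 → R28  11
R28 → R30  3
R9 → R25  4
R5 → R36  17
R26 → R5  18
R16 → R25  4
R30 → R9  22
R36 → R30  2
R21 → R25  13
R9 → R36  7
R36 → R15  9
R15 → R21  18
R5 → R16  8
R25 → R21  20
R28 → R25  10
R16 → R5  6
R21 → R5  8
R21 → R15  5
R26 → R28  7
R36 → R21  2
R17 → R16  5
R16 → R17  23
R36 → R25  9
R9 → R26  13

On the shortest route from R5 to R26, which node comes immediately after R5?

Candidate routes:
R5 → R36 → R30 → R9 → R26: 17+2+22+13 = 54
R5 → R16 → R28 → R30 → R9 → R26: 8+9+3+22+13 = 55
Cheapest is R5 → R36 → R30 → R9 → R26 at 54 hops' cost.
So from R5 the first move is to R36.

R36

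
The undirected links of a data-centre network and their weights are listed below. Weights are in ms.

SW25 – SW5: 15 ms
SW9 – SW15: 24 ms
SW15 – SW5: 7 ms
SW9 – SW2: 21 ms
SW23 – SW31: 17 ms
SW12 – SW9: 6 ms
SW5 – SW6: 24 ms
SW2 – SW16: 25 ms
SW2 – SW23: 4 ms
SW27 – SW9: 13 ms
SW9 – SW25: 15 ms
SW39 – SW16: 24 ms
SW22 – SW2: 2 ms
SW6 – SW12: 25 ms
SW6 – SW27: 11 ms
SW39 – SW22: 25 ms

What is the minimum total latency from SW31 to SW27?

55 ms

Shortest distances from SW31:
SW31: 0
SW23: 17  (via SW31)
SW2: 21  (via SW23)
SW22: 23  (via SW2)
SW9: 42  (via SW2)
SW16: 46  (via SW2)
SW39: 48  (via SW22)
SW12: 48  (via SW9)
SW27: 55  (via SW9)
Shortest route: SW31 → SW23 → SW2 → SW9 → SW27 = 55 ms.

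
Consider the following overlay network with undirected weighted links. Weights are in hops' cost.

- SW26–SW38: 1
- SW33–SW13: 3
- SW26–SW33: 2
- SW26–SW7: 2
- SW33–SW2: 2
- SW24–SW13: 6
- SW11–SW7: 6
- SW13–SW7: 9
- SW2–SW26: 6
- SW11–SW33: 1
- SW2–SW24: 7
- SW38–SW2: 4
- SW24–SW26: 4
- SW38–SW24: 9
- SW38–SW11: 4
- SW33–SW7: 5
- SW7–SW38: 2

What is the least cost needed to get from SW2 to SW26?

Running Dijkstra from SW2:
SW2: 0
SW33: 2  (via SW2)
SW11: 3  (via SW33)
SW26: 4  (via SW33)
Shortest route: SW2–SW33–SW26 = 4 hops' cost.

4 hops' cost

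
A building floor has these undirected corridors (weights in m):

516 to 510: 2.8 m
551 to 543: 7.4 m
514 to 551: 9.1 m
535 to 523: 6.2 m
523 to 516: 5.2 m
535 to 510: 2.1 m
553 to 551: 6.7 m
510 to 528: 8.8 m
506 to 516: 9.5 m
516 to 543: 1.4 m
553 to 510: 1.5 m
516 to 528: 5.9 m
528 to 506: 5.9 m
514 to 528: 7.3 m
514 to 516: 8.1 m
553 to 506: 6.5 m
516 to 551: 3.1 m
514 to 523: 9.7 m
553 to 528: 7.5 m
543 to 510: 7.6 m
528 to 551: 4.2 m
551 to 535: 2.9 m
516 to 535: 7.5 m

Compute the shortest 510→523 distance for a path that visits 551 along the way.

Shortest 510→551: 510 → 535 → 551 = 5
Best 551 to 523: 551 → 516 → 523 costing 8.3
Total via 551: 5 + 8.3 = 13.3 m.

13.3 m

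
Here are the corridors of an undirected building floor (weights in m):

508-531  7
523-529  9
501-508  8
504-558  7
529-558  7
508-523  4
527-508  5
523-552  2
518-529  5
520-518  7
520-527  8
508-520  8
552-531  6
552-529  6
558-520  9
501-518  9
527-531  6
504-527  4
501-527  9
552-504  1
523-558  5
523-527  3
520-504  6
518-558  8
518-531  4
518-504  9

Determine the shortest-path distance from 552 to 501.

14 m

Shortest distances from 552:
552: 0
504: 1  (via 552)
523: 2  (via 552)
527: 5  (via 504)
508: 6  (via 523)
529: 6  (via 552)
531: 6  (via 552)
520: 7  (via 504)
558: 7  (via 523)
518: 10  (via 504)
501: 14  (via 527)
Shortest route: 552–504–527–501 = 14 m.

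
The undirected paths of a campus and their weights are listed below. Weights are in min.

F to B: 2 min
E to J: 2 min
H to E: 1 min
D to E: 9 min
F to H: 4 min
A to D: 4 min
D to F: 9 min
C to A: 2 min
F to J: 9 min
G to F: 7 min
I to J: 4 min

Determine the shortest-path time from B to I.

Enumerating some paths:
B - F - D - E - J - I: 2+9+9+2+4 = 26
B - F - J - I: 2+9+4 = 15
B - F - H - E - J - I: 2+4+1+2+4 = 13
The minimum is 13 min via B - F - H - E - J - I.

13 min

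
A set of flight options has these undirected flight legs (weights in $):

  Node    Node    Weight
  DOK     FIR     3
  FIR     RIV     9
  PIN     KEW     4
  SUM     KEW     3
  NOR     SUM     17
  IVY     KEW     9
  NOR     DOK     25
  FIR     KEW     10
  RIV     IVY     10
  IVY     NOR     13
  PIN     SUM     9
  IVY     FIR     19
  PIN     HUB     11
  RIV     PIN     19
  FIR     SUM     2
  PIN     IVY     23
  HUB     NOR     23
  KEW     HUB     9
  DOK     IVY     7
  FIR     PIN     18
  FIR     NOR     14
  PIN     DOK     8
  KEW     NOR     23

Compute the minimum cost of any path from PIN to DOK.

$8

Compare a few routes:
PIN - KEW - SUM - FIR - DOK: 4+3+2+3 = 12
PIN - DOK: 8 = 8
The minimum is $8 via PIN - DOK.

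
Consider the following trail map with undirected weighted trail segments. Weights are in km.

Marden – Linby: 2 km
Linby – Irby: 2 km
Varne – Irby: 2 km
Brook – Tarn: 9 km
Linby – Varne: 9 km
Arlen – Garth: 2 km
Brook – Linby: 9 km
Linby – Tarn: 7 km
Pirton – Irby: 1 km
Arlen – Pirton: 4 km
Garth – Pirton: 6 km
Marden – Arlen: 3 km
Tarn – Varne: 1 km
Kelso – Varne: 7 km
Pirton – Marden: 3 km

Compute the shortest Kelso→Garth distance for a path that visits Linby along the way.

18 km

Shortest Kelso→Linby: Kelso → Varne → Irby → Linby = 11
Best Linby to Garth: Linby → Marden → Arlen → Garth costing 7
Total via Linby: 11 + 7 = 18 km.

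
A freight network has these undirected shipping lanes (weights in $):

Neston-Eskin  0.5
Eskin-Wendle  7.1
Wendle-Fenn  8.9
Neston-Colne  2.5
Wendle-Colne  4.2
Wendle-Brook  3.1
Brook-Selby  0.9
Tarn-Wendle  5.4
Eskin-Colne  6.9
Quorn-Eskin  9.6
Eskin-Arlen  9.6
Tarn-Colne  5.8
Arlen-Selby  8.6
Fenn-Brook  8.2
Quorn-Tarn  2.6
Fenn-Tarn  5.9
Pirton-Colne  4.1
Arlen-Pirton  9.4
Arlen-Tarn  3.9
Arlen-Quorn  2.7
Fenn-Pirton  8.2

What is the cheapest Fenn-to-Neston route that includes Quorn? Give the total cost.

$18.6

Shortest Fenn→Quorn: Fenn → Tarn → Quorn = 8.5
Best Quorn to Neston: Quorn → Eskin → Neston costing 10.1
Total via Quorn: 8.5 + 10.1 = $18.6.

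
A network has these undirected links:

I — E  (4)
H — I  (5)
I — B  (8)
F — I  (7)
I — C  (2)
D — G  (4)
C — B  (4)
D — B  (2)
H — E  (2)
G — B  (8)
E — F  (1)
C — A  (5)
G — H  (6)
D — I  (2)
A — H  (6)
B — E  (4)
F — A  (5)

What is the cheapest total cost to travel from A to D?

9

Settle nodes by increasing distance from A:
A: 0
C: 5  (via A)
F: 5  (via A)
E: 6  (via F)
H: 6  (via A)
I: 7  (via C)
B: 9  (via C)
D: 9  (via I)
Shortest route: A–C–I–D = 9.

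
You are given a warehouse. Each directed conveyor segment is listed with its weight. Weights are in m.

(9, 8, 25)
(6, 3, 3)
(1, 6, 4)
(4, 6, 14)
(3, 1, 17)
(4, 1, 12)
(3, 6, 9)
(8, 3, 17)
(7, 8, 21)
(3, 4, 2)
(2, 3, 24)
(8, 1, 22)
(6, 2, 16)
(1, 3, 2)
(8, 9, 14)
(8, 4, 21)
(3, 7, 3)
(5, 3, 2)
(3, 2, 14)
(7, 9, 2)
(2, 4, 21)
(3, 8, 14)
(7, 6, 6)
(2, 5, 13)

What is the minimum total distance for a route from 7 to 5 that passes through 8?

Shortest 7→8: 7 → 8 = 21
Shortest 8→5: 8 → 3 → 2 → 5 = 44
Total via 8: 21 + 44 = 65 m.

65 m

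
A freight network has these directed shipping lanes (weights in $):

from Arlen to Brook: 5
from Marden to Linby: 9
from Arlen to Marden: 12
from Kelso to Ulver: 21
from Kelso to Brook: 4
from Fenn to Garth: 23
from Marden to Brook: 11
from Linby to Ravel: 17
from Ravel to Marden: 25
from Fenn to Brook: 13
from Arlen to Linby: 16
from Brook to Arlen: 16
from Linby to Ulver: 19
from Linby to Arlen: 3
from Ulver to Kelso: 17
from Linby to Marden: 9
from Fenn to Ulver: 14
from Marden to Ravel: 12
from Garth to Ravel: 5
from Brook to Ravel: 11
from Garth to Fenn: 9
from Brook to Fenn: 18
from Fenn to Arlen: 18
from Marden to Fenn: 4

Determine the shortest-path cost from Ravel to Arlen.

$37

Candidate routes:
Ravel - Marden - Linby - Arlen: 25+9+3 = 37
Ravel - Marden - Fenn - Arlen: 25+4+18 = 47
Cheapest is Ravel - Marden - Linby - Arlen at $37.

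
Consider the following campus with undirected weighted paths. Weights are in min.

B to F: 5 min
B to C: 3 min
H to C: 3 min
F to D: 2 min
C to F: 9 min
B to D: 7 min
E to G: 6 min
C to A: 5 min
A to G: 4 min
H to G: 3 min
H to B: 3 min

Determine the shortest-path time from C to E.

12 min

Running Dijkstra from C:
C: 0
B: 3  (via C)
H: 3  (via C)
A: 5  (via C)
G: 6  (via H)
F: 8  (via B)
D: 10  (via B)
E: 12  (via G)
Shortest route: C → H → G → E = 12 min.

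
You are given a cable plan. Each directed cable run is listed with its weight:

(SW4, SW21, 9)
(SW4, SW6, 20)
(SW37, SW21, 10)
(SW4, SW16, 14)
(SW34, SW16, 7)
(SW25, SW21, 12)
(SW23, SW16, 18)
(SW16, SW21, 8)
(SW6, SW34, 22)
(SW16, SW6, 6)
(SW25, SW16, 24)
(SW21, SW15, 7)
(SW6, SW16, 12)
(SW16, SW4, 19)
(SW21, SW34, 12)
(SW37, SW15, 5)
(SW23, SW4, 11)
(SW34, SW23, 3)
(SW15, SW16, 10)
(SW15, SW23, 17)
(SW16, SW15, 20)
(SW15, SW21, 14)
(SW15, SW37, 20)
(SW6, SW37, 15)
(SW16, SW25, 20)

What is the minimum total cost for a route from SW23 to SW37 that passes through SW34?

Best SW23 to SW34: SW23 → SW4 → SW21 → SW34 costing 32
Best SW34 to SW37: SW34 → SW16 → SW6 → SW37 costing 28
Total via SW34: 32 + 28 = 60.

60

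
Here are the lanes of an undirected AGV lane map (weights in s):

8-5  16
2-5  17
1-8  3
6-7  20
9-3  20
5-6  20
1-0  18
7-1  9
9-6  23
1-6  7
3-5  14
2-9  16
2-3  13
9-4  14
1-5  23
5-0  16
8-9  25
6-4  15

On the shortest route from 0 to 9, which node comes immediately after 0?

1

Enumerating some paths:
0–1–6–9: 18+7+23 = 48
0–1–8–9: 18+3+25 = 46
Cheapest is 0–1–8–9 at 46 s.
So from 0 the first move is to 1.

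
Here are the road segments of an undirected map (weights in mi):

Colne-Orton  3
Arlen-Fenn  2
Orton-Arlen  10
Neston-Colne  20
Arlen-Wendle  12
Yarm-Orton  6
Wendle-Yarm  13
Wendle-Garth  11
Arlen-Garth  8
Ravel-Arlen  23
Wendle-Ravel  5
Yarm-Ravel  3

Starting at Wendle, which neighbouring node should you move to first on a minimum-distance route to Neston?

Compare a few routes:
Wendle → Yarm → Orton → Colne → Neston: 13+6+3+20 = 42
Wendle → Ravel → Yarm → Orton → Colne → Neston: 5+3+6+3+20 = 37
The minimum is 37 mi via Wendle → Ravel → Yarm → Orton → Colne → Neston.
So from Wendle the first move is to Ravel.

Ravel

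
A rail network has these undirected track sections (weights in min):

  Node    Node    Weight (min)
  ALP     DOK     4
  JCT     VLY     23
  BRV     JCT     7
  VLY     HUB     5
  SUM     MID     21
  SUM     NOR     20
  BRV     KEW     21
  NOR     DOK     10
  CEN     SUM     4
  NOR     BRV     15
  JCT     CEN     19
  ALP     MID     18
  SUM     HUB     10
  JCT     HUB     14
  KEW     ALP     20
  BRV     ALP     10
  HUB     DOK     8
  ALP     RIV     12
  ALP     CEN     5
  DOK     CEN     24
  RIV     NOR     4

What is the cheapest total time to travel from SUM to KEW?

29 min

Enumerating some paths:
SUM → CEN → JCT → BRV → KEW: 4+19+7+21 = 51
SUM → CEN → ALP → BRV → KEW: 4+5+10+21 = 40
SUM → CEN → ALP → KEW: 4+5+20 = 29
SUM → HUB → DOK → ALP → KEW: 10+8+4+20 = 42
Cheapest is SUM → CEN → ALP → KEW at 29 min.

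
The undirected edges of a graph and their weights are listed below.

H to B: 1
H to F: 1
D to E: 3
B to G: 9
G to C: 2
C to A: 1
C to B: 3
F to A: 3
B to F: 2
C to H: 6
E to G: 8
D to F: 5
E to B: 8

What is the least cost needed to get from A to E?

11

Settle nodes by increasing distance from A:
A: 0
C: 1  (via A)
F: 3  (via A)
G: 3  (via C)
B: 4  (via C)
H: 4  (via F)
D: 8  (via F)
E: 11  (via G)
Shortest route: A → C → G → E = 11.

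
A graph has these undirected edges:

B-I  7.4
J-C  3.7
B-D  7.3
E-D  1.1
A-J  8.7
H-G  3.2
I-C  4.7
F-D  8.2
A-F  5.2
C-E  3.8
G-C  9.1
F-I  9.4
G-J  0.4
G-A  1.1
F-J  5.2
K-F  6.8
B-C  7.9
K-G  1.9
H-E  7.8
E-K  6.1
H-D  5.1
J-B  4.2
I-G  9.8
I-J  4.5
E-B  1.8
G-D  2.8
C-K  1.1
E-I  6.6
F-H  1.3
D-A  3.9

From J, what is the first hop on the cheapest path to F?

Candidate routes:
J–G–H–F: 0.4+3.2+1.3 = 4.9
J–G–A–F: 0.4+1.1+5.2 = 6.7
J–G–K–F: 0.4+1.9+6.8 = 9.1
J–F: 5.2 = 5.2
Cheapest is J–G–H–F at 4.9.
So from J the first move is to G.

G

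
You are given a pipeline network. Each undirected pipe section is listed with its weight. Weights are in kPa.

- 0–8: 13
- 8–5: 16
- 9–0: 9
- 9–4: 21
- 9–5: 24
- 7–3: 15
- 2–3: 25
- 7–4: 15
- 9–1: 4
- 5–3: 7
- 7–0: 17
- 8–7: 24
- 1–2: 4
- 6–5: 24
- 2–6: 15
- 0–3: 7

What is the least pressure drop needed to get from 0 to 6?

32 kPa

Compare a few routes:
0 → 3 → 5 → 6: 7+7+24 = 38
0 → 9 → 1 → 2 → 6: 9+4+4+15 = 32
The minimum is 32 kPa via 0 → 9 → 1 → 2 → 6.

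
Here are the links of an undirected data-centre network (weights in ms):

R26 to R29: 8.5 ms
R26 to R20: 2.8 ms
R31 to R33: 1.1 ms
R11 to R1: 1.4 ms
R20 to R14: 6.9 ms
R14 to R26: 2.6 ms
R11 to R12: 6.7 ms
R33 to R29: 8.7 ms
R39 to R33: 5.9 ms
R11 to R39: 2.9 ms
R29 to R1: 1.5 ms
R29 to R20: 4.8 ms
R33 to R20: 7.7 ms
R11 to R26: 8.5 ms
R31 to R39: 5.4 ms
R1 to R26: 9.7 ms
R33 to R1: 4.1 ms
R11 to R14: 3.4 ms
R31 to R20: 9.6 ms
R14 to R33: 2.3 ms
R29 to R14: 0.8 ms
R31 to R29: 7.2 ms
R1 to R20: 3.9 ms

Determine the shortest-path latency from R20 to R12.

12 ms

Settle nodes by increasing distance from R20:
R20: 0
R26: 2.8  (via R20)
R1: 3.9  (via R20)
R29: 4.8  (via R20)
R11: 5.3  (via R1)
R14: 5.4  (via R26)
R33: 7.7  (via R20)
R39: 8.2  (via R11)
R31: 8.8  (via R33)
R12: 12  (via R11)
Shortest route: R20–R1–R11–R12 = 12 ms.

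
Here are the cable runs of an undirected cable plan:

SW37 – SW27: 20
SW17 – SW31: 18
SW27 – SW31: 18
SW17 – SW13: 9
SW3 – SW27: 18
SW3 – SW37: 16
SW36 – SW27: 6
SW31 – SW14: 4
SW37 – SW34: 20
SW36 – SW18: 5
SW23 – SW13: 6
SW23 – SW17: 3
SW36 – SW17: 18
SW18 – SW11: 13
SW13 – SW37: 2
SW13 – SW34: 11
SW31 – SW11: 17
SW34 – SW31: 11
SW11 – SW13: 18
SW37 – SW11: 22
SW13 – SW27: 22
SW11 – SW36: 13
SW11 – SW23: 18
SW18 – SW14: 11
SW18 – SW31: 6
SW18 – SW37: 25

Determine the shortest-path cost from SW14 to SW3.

39

Enumerating some paths:
SW14 → SW31 → SW34 → SW13 → SW37 → SW3: 4+11+11+2+16 = 44
SW14 → SW18 → SW36 → SW27 → SW3: 11+5+6+18 = 40
SW14 → SW31 → SW18 → SW36 → SW27 → SW3: 4+6+5+6+18 = 39
SW14 → SW31 → SW27 → SW3: 4+18+18 = 40
The minimum is 39 via SW14 → SW31 → SW18 → SW36 → SW27 → SW3.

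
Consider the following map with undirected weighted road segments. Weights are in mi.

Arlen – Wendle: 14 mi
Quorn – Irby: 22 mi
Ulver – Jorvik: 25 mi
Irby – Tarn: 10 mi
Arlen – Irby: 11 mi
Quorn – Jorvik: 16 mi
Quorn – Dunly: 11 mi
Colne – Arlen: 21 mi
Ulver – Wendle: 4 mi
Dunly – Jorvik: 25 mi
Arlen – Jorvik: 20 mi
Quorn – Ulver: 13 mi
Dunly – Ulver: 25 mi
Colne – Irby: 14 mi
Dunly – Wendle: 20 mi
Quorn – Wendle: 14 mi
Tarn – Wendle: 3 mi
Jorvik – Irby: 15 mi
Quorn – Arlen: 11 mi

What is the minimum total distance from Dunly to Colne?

43 mi

Running Dijkstra from Dunly:
Dunly: 0
Quorn: 11  (via Dunly)
Wendle: 20  (via Dunly)
Arlen: 22  (via Quorn)
Tarn: 23  (via Wendle)
Ulver: 24  (via Quorn)
Jorvik: 25  (via Dunly)
Irby: 33  (via Quorn)
Colne: 43  (via Arlen)
Shortest route: Dunly → Quorn → Arlen → Colne = 43 mi.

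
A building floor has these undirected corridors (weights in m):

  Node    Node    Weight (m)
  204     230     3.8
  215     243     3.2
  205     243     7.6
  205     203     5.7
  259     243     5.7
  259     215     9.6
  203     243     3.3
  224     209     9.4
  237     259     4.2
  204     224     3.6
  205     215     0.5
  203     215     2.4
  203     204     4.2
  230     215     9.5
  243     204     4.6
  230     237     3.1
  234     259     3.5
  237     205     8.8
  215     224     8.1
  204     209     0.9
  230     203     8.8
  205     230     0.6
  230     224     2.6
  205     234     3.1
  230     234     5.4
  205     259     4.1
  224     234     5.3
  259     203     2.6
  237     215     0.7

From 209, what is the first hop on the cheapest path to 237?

204

Enumerating some paths:
209 → 204 → 203 → 215 → 237: 0.9+4.2+2.4+0.7 = 8.2
209 → 204 → 230 → 237: 0.9+3.8+3.1 = 7.8
209 → 204 → 230 → 205 → 215 → 237: 0.9+3.8+0.6+0.5+0.7 = 6.5
The minimum is 6.5 m via 209 → 204 → 230 → 205 → 215 → 237.
So from 209 the first move is to 204.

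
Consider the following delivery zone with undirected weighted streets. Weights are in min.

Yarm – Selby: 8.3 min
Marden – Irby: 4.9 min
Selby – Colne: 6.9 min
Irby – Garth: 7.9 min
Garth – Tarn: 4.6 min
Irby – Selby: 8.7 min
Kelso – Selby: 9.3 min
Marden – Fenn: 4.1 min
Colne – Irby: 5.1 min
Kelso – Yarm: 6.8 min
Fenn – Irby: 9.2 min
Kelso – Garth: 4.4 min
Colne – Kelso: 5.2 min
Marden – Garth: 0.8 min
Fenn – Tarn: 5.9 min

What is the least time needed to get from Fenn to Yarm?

16.1 min

Settle nodes by increasing distance from Fenn:
Fenn: 0
Marden: 4.1  (via Fenn)
Garth: 4.9  (via Marden)
Tarn: 5.9  (via Fenn)
Irby: 9  (via Marden)
Kelso: 9.3  (via Garth)
Colne: 14.1  (via Irby)
Yarm: 16.1  (via Kelso)
Shortest route: Fenn–Marden–Garth–Kelso–Yarm = 16.1 min.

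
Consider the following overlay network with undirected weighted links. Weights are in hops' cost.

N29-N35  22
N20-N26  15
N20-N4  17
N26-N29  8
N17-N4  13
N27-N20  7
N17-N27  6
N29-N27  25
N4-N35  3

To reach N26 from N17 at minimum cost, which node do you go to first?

Enumerating some paths:
N17 → N27 → N29 → N26: 6+25+8 = 39
N17 → N27 → N20 → N26: 6+7+15 = 28
Cheapest is N17 → N27 → N20 → N26 at 28 hops' cost.
So from N17 the first move is to N27.

N27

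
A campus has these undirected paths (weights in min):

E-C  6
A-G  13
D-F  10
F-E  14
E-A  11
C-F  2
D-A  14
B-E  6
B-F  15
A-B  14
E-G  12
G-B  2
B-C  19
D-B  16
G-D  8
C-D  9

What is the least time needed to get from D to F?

10 min

Compare a few routes:
D → F: 10 = 10
D → G → B → E → C → F: 8+2+6+6+2 = 24
D → C → F: 9+2 = 11
D → G → B → F: 8+2+15 = 25
Cheapest is D → F at 10 min.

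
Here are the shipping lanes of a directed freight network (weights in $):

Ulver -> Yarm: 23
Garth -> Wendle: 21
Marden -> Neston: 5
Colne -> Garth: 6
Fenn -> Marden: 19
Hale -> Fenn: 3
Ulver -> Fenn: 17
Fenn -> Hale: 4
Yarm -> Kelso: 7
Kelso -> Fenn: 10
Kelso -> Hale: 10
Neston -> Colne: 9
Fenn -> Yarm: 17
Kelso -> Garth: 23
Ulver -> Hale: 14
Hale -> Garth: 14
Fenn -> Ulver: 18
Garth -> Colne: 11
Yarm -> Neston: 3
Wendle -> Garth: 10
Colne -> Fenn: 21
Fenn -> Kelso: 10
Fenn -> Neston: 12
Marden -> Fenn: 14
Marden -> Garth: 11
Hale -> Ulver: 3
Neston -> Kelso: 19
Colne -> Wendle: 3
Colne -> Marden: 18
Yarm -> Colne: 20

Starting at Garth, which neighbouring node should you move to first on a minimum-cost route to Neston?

Colne

Enumerating some paths:
Garth - Colne - Fenn - Neston: 11+21+12 = 44
Garth - Colne - Marden - Neston: 11+18+5 = 34
The minimum is $34 via Garth - Colne - Marden - Neston.
So from Garth the first move is to Colne.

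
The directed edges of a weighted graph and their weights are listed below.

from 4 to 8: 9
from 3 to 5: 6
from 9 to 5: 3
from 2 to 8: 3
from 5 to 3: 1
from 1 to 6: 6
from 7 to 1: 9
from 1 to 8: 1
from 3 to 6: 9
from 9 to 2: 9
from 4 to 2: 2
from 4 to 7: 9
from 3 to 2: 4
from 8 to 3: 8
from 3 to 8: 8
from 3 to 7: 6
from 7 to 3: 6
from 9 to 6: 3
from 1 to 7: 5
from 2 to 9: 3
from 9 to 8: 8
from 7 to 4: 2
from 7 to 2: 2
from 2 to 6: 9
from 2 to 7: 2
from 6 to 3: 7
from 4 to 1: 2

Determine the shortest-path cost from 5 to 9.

Compare a few routes:
5 - 3 - 2 - 9: 1+4+3 = 8
5 - 3 - 7 - 2 - 9: 1+6+2+3 = 12
5 - 3 - 7 - 4 - 2 - 9: 1+6+2+2+3 = 14
The minimum is 8 via 5 - 3 - 2 - 9.

8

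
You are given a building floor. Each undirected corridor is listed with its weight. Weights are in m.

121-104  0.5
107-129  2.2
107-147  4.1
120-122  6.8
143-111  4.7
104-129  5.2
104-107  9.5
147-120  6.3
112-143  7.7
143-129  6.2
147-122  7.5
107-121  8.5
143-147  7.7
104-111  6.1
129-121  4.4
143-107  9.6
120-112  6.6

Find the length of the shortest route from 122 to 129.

13.8 m

Settle nodes by increasing distance from 122:
122: 0
120: 6.8  (via 122)
147: 7.5  (via 122)
107: 11.6  (via 147)
112: 13.4  (via 120)
129: 13.8  (via 107)
Shortest route: 122–147–107–129 = 13.8 m.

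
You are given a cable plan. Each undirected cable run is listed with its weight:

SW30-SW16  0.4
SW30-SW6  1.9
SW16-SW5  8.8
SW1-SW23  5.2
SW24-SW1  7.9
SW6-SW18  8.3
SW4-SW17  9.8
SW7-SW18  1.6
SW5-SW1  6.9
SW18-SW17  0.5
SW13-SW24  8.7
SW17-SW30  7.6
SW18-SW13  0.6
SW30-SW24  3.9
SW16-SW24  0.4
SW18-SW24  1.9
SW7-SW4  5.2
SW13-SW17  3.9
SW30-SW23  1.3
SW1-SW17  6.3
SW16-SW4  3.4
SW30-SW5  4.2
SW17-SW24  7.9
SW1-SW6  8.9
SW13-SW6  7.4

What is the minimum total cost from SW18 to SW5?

6.9

Compare a few routes:
SW18 → SW24 → SW30 → SW5: 1.9+3.9+4.2 = 10
SW18 → SW24 → SW16 → SW30 → SW5: 1.9+0.4+0.4+4.2 = 6.9
Cheapest is SW18 → SW24 → SW16 → SW30 → SW5 at 6.9.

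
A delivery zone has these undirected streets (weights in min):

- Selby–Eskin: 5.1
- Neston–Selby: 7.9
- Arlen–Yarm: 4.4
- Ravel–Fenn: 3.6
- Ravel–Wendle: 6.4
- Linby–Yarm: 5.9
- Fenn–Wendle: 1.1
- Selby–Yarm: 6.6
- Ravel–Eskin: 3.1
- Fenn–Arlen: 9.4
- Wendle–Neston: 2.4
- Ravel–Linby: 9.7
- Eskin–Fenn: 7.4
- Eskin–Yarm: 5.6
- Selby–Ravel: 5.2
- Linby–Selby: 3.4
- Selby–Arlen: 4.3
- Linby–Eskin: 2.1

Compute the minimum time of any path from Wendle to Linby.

9.9 min

Enumerating some paths:
Wendle–Fenn–Eskin–Linby: 1.1+7.4+2.1 = 10.6
Wendle–Fenn–Ravel–Eskin–Linby: 1.1+3.6+3.1+2.1 = 9.9
Wendle–Ravel–Eskin–Linby: 6.4+3.1+2.1 = 11.6
Cheapest is Wendle–Fenn–Ravel–Eskin–Linby at 9.9 min.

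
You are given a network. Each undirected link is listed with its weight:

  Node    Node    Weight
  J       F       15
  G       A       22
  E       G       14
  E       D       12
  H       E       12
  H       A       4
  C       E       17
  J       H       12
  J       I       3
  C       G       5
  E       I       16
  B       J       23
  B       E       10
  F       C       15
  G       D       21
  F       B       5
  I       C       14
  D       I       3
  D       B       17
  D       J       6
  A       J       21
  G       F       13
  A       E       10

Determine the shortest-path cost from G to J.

22

Enumerating some paths:
G–D–J: 21+6 = 27
G–F–J: 13+15 = 28
G–D–I–J: 21+3+3 = 27
G–C–I–J: 5+14+3 = 22
Cheapest is G–C–I–J at 22.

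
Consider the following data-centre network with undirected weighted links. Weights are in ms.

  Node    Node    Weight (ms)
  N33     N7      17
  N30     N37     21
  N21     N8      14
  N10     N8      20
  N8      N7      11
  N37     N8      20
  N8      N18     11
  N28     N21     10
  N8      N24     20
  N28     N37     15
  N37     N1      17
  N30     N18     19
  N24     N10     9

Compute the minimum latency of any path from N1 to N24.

57 ms

Running Dijkstra from N1:
N1: 0
N37: 17  (via N1)
N28: 32  (via N37)
N8: 37  (via N37)
N30: 38  (via N37)
N21: 42  (via N28)
N18: 48  (via N8)
N7: 48  (via N8)
N24: 57  (via N8)
Shortest route: N1 → N37 → N8 → N24 = 57 ms.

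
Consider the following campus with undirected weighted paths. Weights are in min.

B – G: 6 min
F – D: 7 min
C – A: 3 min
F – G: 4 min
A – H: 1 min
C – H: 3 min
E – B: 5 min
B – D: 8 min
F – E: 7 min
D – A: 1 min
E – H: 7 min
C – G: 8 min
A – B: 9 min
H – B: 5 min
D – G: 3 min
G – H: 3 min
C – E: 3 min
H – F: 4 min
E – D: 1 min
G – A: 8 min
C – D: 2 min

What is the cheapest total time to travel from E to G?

Settle nodes by increasing distance from E:
E: 0
D: 1  (via E)
A: 2  (via D)
C: 3  (via E)
H: 3  (via A)
G: 4  (via D)
Shortest route: E → D → G = 4 min.

4 min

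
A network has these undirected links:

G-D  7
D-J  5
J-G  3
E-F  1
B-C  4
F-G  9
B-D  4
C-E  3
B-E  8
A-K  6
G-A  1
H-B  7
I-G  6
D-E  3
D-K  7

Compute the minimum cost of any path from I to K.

Compare a few routes:
I → G → F → E → D → K: 6+9+1+3+7 = 26
I → G → A → K: 6+1+6 = 13
I → G → D → K: 6+7+7 = 20
I → G → J → D → K: 6+3+5+7 = 21
Cheapest is I → G → A → K at 13.

13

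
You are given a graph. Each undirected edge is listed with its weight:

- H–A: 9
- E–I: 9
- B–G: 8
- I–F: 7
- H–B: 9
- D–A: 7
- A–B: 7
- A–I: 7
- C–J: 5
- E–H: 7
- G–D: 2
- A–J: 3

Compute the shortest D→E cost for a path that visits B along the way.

26

Best D to B: D–G–B costing 10
Best B to E: B–H–E costing 16
Total via B: 10 + 16 = 26.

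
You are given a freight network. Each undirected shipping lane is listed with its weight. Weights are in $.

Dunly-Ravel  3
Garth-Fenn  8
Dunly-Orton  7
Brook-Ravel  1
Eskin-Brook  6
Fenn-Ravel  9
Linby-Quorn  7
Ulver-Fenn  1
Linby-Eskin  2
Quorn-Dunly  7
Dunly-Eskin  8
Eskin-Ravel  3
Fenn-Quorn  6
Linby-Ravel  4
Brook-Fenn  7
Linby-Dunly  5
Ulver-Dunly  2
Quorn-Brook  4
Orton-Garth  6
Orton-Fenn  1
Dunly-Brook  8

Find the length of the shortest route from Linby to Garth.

Shortest distances from Linby:
Linby: 0
Eskin: 2  (via Linby)
Ravel: 4  (via Linby)
Dunly: 5  (via Linby)
Brook: 5  (via Ravel)
Quorn: 7  (via Linby)
Ulver: 7  (via Dunly)
Fenn: 8  (via Ulver)
Orton: 9  (via Fenn)
Garth: 15  (via Orton)
Shortest route: Linby → Dunly → Ulver → Fenn → Orton → Garth = $15.

$15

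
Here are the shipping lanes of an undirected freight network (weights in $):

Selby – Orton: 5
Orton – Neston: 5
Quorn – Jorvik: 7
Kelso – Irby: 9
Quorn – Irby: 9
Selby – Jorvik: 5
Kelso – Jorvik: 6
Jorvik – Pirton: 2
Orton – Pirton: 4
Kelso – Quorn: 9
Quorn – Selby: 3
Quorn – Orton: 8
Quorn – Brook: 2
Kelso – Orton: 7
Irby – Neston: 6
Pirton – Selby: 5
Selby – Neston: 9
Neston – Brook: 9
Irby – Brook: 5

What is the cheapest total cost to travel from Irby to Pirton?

Candidate routes:
Irby–Brook–Quorn–Jorvik–Pirton: 5+2+7+2 = 16
Irby–Brook–Quorn–Selby–Jorvik–Pirton: 5+2+3+5+2 = 17
Irby–Brook–Quorn–Selby–Pirton: 5+2+3+5 = 15
Irby–Quorn–Selby–Pirton: 9+3+5 = 17
Cheapest is Irby–Brook–Quorn–Selby–Pirton at $15.

$15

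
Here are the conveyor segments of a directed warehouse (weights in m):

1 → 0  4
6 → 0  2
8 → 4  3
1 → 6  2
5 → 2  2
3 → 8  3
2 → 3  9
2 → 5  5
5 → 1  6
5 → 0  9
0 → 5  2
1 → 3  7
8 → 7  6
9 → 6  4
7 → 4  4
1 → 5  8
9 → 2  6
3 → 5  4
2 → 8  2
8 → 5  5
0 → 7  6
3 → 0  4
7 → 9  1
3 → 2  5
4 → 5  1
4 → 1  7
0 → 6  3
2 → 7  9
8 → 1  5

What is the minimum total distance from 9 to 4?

Running Dijkstra from 9:
9: 0
6: 4  (via 9)
0: 6  (via 6)
2: 6  (via 9)
5: 8  (via 0)
8: 8  (via 2)
4: 11  (via 8)
Shortest route: 9–2–8–4 = 11 m.

11 m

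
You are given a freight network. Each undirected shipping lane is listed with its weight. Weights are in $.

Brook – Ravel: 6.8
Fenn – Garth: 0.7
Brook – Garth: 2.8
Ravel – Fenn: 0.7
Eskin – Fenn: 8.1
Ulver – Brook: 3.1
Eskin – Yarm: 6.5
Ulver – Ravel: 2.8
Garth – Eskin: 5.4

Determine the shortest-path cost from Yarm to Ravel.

Compare a few routes:
Yarm → Eskin → Fenn → Ravel: 6.5+8.1+0.7 = 15.3
Yarm → Eskin → Garth → Fenn → Ravel: 6.5+5.4+0.7+0.7 = 13.3
Cheapest is Yarm → Eskin → Garth → Fenn → Ravel at $13.3.

$13.3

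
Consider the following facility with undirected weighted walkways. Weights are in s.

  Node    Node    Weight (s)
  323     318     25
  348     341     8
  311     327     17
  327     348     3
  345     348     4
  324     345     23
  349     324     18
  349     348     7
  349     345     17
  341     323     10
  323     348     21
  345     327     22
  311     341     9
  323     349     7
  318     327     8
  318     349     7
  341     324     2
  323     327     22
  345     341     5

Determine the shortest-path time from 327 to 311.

17 s

Shortest distances from 327:
327: 0
348: 3  (via 327)
345: 7  (via 348)
318: 8  (via 327)
349: 10  (via 348)
341: 11  (via 348)
324: 13  (via 341)
323: 17  (via 349)
311: 17  (via 327)
Shortest route: 327 → 311 = 17 s.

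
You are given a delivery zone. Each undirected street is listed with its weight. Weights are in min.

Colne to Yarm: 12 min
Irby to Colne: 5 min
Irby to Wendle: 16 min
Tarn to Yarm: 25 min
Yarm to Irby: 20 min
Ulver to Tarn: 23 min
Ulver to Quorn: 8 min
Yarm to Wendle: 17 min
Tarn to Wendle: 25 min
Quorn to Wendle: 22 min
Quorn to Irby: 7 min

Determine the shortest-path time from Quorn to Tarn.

Candidate routes:
Quorn - Irby - Colne - Yarm - Tarn: 7+5+12+25 = 49
Quorn - Ulver - Tarn: 8+23 = 31
Quorn - Wendle - Tarn: 22+25 = 47
Quorn - Irby - Wendle - Tarn: 7+16+25 = 48
Cheapest is Quorn - Ulver - Tarn at 31 min.

31 min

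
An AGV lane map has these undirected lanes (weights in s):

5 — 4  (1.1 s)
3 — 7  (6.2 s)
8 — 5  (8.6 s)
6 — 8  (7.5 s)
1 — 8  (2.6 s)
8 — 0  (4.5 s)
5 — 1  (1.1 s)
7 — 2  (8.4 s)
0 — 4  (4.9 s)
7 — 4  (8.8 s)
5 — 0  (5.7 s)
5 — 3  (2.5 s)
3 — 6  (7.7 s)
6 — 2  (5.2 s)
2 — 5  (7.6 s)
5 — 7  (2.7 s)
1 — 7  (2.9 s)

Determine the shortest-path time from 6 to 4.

11.3 s

Running Dijkstra from 6:
6: 0
2: 5.2  (via 6)
8: 7.5  (via 6)
3: 7.7  (via 6)
1: 10.1  (via 8)
5: 10.2  (via 3)
4: 11.3  (via 5)
Shortest route: 6–3–5–4 = 11.3 s.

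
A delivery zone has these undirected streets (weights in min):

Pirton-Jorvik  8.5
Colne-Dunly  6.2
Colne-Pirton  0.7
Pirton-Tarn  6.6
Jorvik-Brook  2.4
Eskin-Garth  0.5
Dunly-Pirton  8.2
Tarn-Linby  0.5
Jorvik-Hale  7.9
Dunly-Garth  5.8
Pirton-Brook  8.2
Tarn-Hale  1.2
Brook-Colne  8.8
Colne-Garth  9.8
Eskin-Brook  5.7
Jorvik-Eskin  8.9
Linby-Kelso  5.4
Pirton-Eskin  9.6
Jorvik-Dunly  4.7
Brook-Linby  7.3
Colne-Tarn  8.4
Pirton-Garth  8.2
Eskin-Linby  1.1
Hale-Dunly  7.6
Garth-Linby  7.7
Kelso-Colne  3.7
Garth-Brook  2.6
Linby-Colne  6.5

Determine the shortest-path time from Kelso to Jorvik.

12 min

Candidate routes:
Kelso - Colne - Pirton - Jorvik: 3.7+0.7+8.5 = 12.9
Kelso - Linby - Eskin - Garth - Brook - Jorvik: 5.4+1.1+0.5+2.6+2.4 = 12
Cheapest is Kelso - Linby - Eskin - Garth - Brook - Jorvik at 12 min.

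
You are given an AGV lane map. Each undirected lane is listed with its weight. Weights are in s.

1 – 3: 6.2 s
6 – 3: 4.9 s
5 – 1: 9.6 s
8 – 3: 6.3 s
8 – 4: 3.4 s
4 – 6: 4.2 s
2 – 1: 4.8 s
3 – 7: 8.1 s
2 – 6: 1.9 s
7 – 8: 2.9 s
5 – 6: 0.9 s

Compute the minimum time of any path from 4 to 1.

Settle nodes by increasing distance from 4:
4: 0
8: 3.4  (via 4)
6: 4.2  (via 4)
5: 5.1  (via 6)
2: 6.1  (via 6)
7: 6.3  (via 8)
3: 9.1  (via 6)
1: 10.9  (via 2)
Shortest route: 4–6–2–1 = 10.9 s.

10.9 s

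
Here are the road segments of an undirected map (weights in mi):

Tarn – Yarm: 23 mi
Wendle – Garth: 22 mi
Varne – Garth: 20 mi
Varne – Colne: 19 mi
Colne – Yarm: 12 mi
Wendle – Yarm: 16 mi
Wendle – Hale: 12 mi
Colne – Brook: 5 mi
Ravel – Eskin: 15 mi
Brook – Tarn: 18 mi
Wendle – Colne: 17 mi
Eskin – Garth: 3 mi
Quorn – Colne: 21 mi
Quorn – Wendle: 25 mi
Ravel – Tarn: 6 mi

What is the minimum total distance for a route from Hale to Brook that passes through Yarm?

45 mi

Best Hale to Yarm: Hale → Wendle → Yarm costing 28
Shortest Yarm→Brook: Yarm → Colne → Brook = 17
Total via Yarm: 28 + 17 = 45 mi.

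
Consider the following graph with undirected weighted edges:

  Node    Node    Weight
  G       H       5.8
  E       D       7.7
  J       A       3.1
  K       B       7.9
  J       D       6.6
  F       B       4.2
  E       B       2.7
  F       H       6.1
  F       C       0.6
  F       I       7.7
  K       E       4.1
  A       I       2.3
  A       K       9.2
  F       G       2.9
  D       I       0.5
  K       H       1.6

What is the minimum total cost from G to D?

Enumerating some paths:
G - H - K - E - D: 5.8+1.6+4.1+7.7 = 19.2
G - F - I - D: 2.9+7.7+0.5 = 11.1
G - F - B - E - D: 2.9+4.2+2.7+7.7 = 17.5
The minimum is 11.1 via G - F - I - D.

11.1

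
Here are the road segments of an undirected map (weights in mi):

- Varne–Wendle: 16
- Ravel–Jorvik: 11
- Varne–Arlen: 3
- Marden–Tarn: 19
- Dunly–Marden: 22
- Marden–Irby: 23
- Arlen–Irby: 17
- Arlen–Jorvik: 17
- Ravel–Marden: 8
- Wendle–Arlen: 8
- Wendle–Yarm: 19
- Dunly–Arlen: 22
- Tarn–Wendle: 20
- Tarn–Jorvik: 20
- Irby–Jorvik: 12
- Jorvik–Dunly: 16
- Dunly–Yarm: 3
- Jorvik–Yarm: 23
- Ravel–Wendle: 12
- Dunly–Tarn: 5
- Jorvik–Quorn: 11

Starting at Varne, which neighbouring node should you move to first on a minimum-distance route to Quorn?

Arlen

Compare a few routes:
Varne–Arlen–Irby–Jorvik–Quorn: 3+17+12+11 = 43
Varne–Arlen–Jorvik–Quorn: 3+17+11 = 31
The minimum is 31 mi via Varne–Arlen–Jorvik–Quorn.
So from Varne the first move is to Arlen.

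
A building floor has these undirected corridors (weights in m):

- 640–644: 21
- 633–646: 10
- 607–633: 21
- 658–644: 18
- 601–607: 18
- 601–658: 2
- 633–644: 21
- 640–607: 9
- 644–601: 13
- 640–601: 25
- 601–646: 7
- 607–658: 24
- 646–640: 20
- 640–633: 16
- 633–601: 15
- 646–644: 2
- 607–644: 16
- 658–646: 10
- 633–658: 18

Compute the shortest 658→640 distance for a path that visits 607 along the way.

29 m

Best 658 to 607: 658 → 601 → 607 costing 20
Shortest 607→640: 607 → 640 = 9
Total via 607: 20 + 9 = 29 m.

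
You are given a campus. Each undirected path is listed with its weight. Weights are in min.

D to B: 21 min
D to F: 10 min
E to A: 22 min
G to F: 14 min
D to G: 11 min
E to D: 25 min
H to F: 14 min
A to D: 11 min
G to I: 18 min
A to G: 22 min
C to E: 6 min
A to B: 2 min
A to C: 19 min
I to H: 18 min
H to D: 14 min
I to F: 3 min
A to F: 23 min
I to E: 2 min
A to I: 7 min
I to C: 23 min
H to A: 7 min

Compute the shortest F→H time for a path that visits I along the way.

Best F to I: F–I costing 3
Best I to H: I–A–H costing 14
Total via I: 3 + 14 = 17 min.

17 min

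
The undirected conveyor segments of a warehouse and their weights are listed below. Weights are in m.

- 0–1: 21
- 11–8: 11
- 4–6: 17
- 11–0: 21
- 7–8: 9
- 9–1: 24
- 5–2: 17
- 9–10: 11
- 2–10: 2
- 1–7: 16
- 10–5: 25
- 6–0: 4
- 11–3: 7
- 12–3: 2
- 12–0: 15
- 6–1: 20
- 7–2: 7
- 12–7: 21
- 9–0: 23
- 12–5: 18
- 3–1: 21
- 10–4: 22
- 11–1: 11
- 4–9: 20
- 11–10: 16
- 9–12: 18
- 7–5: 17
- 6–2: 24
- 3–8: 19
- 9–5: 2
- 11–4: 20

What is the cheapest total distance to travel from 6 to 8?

36 m

Compare a few routes:
6 → 0 → 11 → 8: 4+21+11 = 36
6 → 0 → 12 → 3 → 11 → 8: 4+15+2+7+11 = 39
The minimum is 36 m via 6 → 0 → 11 → 8.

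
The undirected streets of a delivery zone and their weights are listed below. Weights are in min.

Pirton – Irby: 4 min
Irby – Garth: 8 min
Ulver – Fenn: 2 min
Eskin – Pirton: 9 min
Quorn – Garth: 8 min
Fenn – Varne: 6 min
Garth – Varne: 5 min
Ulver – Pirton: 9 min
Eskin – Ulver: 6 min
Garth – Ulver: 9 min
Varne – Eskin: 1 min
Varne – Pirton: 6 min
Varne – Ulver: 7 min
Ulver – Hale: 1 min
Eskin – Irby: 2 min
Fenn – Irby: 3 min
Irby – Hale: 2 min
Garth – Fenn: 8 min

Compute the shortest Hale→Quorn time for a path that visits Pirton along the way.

25 min

Best Hale to Pirton: Hale–Irby–Pirton costing 6
Shortest Pirton→Quorn: Pirton–Varne–Garth–Quorn = 19
Total via Pirton: 6 + 19 = 25 min.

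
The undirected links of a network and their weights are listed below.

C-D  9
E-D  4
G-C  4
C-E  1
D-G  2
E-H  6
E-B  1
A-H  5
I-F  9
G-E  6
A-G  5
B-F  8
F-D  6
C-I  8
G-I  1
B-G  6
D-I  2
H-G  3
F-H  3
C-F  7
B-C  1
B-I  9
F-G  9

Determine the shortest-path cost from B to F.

8

Settle nodes by increasing distance from B:
B: 0
C: 1  (via B)
E: 1  (via B)
D: 5  (via E)
G: 5  (via C)
I: 6  (via G)
H: 7  (via E)
F: 8  (via B)
Shortest route: B–F = 8.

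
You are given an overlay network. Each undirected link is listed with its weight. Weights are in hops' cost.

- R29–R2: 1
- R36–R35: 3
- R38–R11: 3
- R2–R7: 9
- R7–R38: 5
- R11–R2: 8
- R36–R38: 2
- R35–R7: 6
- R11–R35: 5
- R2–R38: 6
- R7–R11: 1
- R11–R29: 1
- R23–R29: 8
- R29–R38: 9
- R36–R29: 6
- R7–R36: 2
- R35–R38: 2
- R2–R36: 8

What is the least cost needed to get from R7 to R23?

Enumerating some paths:
R7 → R36 → R29 → R23: 2+6+8 = 16
R7 → R36 → R38 → R11 → R29 → R23: 2+2+3+1+8 = 16
R7 → R11 → R29 → R23: 1+1+8 = 10
The minimum is 10 hops' cost via R7 → R11 → R29 → R23.

10 hops' cost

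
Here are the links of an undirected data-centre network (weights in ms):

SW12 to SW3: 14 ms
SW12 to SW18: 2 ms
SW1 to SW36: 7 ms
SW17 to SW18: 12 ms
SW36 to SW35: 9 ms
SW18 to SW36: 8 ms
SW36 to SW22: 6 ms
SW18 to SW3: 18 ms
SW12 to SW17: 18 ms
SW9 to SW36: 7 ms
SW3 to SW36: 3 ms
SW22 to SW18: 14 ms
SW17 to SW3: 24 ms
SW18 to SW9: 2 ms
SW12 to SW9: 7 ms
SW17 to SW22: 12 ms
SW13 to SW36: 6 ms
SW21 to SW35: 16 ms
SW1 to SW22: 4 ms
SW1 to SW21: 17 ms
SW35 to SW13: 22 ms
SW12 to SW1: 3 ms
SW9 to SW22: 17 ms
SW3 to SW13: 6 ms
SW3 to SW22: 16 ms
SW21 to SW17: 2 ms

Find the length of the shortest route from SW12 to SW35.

19 ms

Running Dijkstra from SW12:
SW12: 0
SW18: 2  (via SW12)
SW1: 3  (via SW12)
SW9: 4  (via SW18)
SW22: 7  (via SW1)
SW36: 10  (via SW18)
SW3: 13  (via SW36)
SW17: 14  (via SW18)
SW13: 16  (via SW36)
SW21: 16  (via SW17)
SW35: 19  (via SW36)
Shortest route: SW12–SW18–SW36–SW35 = 19 ms.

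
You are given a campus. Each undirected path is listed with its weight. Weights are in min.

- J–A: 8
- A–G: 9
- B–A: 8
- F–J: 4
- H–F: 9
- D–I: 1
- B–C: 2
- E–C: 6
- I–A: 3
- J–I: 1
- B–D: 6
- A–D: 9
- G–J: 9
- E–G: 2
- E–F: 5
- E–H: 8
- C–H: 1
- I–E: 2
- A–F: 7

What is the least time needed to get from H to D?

Shortest distances from H:
H: 0
C: 1  (via H)
B: 3  (via C)
E: 7  (via C)
D: 9  (via B)
Shortest route: H → C → B → D = 9 min.

9 min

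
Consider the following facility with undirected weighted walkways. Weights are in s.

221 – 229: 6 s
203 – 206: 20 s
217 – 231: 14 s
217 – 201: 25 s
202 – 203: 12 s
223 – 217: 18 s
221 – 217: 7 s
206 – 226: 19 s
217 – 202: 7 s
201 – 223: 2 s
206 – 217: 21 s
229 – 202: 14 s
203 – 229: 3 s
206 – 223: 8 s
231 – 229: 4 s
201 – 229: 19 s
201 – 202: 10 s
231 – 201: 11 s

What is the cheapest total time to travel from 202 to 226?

Shortest distances from 202:
202: 0
217: 7  (via 202)
201: 10  (via 202)
203: 12  (via 202)
223: 12  (via 201)
221: 14  (via 217)
229: 14  (via 202)
231: 18  (via 229)
206: 20  (via 223)
226: 39  (via 206)
Shortest route: 202 → 201 → 223 → 206 → 226 = 39 s.

39 s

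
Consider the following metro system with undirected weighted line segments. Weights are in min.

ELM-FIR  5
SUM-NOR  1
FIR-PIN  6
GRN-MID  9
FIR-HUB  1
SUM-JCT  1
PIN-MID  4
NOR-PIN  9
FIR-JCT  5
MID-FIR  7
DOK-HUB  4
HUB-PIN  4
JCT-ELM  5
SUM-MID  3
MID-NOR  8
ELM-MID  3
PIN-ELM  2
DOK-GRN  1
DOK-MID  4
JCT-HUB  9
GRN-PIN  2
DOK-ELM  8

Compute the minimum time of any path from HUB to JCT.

6 min

Shortest distances from HUB:
HUB: 0
FIR: 1  (via HUB)
PIN: 4  (via HUB)
DOK: 4  (via HUB)
GRN: 5  (via DOK)
JCT: 6  (via FIR)
Shortest route: HUB–FIR–JCT = 6 min.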